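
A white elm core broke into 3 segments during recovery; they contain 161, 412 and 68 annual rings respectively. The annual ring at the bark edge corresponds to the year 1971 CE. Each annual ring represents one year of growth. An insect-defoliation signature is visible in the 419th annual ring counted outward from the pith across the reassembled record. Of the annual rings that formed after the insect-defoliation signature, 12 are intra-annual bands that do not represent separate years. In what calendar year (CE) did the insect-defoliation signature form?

Total annual rings = 161 + 412 + 68 = 641.
Between annual ring 419 and the bark edge there are 641 − 419 = 222 annual rings.
222 − 12 false = 210 true annual rings after the insect-defoliation signature.
1971 − 210 = 1761 CE.

1761 CE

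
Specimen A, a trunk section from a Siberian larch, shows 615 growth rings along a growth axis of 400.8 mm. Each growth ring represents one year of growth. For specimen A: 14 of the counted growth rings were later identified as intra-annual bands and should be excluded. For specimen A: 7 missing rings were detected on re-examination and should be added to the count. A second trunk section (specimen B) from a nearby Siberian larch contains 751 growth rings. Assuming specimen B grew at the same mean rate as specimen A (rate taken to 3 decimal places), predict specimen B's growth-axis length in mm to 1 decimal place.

494.9 mm

Specimen A: correcting the raw count gives 615 − 14 + 7 = 608 true growth rings.
A: Mean rate = 400.8 mm / 608 years ≈ 0.659 mm per year.
For B, 0.659 mm/year × 751 years = 494.9 mm.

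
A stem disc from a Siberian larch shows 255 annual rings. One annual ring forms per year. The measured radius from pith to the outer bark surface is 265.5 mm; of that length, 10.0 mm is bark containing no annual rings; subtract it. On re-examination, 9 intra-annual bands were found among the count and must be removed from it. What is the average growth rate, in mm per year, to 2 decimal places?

1.04 mm per year

Adjusted count: 255 − 9 = 246 annual rings.
Removing the 10.0 mm offcut leaves 265.5 − 10.0 = 255.5 mm.
255.5 mm over 246 years gives 255.5 / 246 ≈ 1.04 mm per year.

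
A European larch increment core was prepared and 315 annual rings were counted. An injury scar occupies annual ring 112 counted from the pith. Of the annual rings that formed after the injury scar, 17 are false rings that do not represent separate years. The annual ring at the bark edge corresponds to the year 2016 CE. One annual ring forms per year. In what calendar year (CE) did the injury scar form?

Between annual ring 112 and the bark edge there are 315 − 112 = 203 annual rings.
Removing the 17 false annual rings leaves 203 − 17 = 186 true annual rings beyond the injury scar.
The annual ring at the bark edge is 2016 CE, so the injury scar dates to 2016 − 186 = 1830 CE.

1830 CE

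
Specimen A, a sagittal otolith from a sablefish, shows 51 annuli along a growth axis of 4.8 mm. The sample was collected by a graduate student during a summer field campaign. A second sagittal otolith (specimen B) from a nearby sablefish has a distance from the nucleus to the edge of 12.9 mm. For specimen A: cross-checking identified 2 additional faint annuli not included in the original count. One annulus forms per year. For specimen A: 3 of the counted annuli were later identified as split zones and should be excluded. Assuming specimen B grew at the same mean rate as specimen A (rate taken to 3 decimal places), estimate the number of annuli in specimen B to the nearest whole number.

Specimen A: correcting the raw count gives 51 − 3 + 2 = 50 true annuli.
A: 4.8 mm over 50 years gives 4.8 / 50 ≈ 0.096 mm/year.
Specimen B: 12.9 mm / 0.096 mm per year = 134.38 years ≈ 134 annuli.

134 annuli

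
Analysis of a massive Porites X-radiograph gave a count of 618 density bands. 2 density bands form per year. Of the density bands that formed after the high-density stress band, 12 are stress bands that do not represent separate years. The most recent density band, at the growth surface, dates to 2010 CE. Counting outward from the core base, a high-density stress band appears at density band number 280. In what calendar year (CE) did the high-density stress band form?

The high-density stress band sits at density band 280 from the core base, so 618 − 280 = 338 density bands formed after it.
338 − 12 false = 326 true density bands after the high-density stress band.
With 2 density bands per year, 326 / 2 = 163 years.
Counting back 163 years from 2010 CE places the high-density stress band in 2010 − 163 = 1847 CE.

1847 CE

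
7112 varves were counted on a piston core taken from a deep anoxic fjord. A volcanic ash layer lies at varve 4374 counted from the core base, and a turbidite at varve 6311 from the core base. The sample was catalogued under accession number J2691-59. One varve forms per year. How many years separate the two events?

1937 years

6311 − 4374 = 1937 varves lie between the two events.
One varve per year makes the interval 1937 years.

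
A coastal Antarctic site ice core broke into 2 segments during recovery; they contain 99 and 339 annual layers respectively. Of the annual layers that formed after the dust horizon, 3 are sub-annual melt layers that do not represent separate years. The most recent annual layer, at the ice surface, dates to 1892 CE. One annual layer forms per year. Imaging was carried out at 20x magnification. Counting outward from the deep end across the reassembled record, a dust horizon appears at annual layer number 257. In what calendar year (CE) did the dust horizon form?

Total annual layers = 99 + 339 = 438.
Between annual layer 257 and the ice surface there are 438 − 257 = 181 annual layers.
181 − 3 false = 178 true annual layers after the dust horizon.
1892 − 178 = 1714 CE.

1714 CE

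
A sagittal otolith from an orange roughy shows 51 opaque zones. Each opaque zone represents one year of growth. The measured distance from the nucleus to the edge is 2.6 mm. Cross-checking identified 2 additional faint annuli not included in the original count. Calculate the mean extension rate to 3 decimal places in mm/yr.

True opaque zone count = 51 + 2 = 53.
Mean rate = 2.6 mm / 53 years ≈ 0.049 mm/yr.

0.049 mm/yr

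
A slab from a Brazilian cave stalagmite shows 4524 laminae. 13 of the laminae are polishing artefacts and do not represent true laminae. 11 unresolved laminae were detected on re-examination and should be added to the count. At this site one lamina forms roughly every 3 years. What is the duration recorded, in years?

Correcting the raw count gives 4524 − 13 + 11 = 4522 true laminae.
4522 laminae at 3 years each span 4522 × 3 = 13566 years.

13566 years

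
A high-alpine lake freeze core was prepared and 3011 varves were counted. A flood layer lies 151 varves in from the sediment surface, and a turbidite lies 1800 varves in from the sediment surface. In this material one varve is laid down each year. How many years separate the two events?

1800 − 151 = 1649 varves lie between the two events.
At one varve per year, 1649 years elapsed between them.

1649 yr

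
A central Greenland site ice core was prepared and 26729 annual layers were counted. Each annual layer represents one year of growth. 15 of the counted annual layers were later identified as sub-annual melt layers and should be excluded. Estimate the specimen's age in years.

After corrections the count is 26729 − 15 = 26714 annual layers.
With a one-to-one annual layer periodicity this is 26714 years.

26714 years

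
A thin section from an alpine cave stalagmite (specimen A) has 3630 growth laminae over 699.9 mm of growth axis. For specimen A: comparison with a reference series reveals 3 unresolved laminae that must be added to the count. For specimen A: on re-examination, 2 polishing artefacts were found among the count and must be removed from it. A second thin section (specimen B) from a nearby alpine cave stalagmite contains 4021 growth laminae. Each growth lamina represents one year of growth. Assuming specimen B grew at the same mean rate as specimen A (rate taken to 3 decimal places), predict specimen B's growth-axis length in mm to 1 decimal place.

Specimen A: true growth lamina count = 3630 − 2 + 3 = 3631.
A: Extension rate ≈ 699.9 / 3631 = 0.193 mm per year.
Length of B = 0.193 × 4021 = 776.1 mm.

776.1 mm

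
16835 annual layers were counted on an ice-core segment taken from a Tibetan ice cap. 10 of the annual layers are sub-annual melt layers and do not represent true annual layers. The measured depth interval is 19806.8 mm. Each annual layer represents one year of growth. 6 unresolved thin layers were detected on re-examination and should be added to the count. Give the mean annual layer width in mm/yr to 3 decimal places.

1.177 mm/yr

After corrections the count is 16835 − 10 + 6 = 16831 annual layers.
Mean rate = 19806.8 mm / 16831 years ≈ 1.177 mm/yr.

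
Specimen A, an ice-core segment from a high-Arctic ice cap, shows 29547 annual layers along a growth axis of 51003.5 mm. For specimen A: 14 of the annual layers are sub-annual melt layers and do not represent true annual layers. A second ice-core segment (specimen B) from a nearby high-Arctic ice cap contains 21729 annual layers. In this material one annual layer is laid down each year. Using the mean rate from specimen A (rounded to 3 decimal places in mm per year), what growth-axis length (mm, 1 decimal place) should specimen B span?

Specimen A: adjusted count: 29547 − 14 = 29533 annual layers.
A: Extension rate ≈ 51003.5 / 29533 = 1.727 mm/yr.
For B, 1.727 mm/year × 21729 years = 37526.0 mm.

37526.0 mm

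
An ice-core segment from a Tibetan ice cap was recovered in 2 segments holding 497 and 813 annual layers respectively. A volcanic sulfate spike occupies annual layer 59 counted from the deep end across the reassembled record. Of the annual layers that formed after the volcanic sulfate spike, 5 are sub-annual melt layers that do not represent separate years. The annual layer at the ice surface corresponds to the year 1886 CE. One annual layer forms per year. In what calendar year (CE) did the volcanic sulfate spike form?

Total annual layers = 497 + 813 = 1310.
1310 − 59 = 1251 annual layers lie beyond the volcanic sulfate spike toward the ice surface.
Excluding 5 false annual layers: 1251 − 5 = 1246.
1886 − 1246 = 640 CE.

640 CE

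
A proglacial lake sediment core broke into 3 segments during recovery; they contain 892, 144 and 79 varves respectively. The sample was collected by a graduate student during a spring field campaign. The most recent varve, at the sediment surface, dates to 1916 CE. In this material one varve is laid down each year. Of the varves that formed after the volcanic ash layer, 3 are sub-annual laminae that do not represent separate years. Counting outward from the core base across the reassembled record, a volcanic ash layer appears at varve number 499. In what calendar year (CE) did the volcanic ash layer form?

Total varves = 892 + 144 + 79 = 1115.
1115 − 499 = 616 varves lie beyond the volcanic ash layer toward the sediment surface.
616 − 3 false = 613 true varves after the volcanic ash layer.
The varve at the sediment surface is 1916 CE, so the volcanic ash layer dates to 1916 − 613 = 1303 CE.

1303 CE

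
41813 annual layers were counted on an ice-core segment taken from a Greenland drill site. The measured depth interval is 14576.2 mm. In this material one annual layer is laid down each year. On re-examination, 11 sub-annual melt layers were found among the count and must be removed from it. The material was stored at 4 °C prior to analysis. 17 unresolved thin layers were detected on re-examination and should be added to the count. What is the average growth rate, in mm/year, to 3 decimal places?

Correcting the raw count gives 41813 − 11 + 17 = 41819 true annual layers.
14576.2 mm over 41819 years gives 14576.2 / 41819 ≈ 0.349 mm/year.

0.349 mm/year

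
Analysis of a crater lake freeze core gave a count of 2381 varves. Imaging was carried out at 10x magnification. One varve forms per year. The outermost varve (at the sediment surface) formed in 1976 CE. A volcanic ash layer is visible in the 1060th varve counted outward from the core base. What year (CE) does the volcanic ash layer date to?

655 CE

The volcanic ash layer sits at varve 1060 from the core base, so 2381 − 1060 = 1321 varves formed after it.
Counting back 1321 years from 1976 CE places the volcanic ash layer in 1976 − 1321 = 655 CE.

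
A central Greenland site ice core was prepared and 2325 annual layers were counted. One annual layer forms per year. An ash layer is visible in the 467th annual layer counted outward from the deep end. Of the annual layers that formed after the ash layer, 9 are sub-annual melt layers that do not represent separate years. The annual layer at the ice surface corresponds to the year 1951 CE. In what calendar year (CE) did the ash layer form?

The ash layer sits at annual layer 467 from the deep end, so 2325 − 467 = 1858 annual layers formed after it.
1858 − 9 false = 1849 true annual layers after the ash layer.
The annual layer at the ice surface is 1951 CE, so the ash layer dates to 1951 − 1849 = 102 CE.

102 CE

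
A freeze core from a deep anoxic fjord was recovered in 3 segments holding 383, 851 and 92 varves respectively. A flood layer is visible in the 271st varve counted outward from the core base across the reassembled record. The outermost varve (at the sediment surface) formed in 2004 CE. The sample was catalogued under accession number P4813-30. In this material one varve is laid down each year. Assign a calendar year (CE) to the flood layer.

Total varves = 383 + 851 + 92 = 1326.
1326 − 271 = 1055 varves lie beyond the flood layer toward the sediment surface.
2004 − 1055 = 949 CE.

949 CE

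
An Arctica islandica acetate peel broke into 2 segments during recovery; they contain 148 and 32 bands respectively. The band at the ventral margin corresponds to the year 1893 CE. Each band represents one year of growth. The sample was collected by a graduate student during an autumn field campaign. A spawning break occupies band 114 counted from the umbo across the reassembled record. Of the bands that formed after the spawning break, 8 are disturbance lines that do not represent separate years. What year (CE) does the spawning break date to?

Total bands = 148 + 32 = 180.
180 − 114 = 66 bands lie beyond the spawning break toward the ventral margin.
66 − 8 false = 58 true bands after the spawning break.
1893 − 58 = 1835 CE.

1835 CE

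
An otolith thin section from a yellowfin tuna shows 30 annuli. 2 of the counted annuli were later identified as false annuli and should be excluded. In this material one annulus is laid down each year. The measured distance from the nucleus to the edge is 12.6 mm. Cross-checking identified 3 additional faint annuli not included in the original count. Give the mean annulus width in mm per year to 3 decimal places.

0.406 mm per year

Correcting the raw count gives 30 − 2 + 3 = 31 true annuli.
12.6 mm over 31 years gives 12.6 / 31 ≈ 0.406 mm per year.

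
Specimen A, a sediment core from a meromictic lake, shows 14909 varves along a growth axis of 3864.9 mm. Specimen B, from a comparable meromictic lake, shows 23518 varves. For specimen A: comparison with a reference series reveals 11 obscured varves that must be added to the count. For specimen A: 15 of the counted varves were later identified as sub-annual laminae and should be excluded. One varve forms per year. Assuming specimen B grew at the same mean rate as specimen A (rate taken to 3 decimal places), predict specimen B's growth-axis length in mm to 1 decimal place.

6091.2 mm

Specimen A: correcting the raw count gives 14909 − 15 + 11 = 14905 true varves.
A: Extension rate ≈ 3864.9 / 14905 = 0.259 mm/year.
Length of B = 0.259 × 23518 = 6091.2 mm.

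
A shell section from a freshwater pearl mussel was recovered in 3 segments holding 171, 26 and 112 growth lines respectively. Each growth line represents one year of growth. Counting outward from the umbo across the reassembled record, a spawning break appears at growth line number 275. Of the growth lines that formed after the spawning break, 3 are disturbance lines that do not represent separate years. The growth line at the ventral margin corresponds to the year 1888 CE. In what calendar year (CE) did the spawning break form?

Total growth lines = 171 + 26 + 112 = 309.
The spawning break sits at growth line 275 from the umbo, so 309 − 275 = 34 growth lines formed after it.
Excluding 3 false growth lines: 34 − 3 = 31.
The growth line at the ventral margin is 1888 CE, so the spawning break dates to 1888 − 31 = 1857 CE.

1857 CE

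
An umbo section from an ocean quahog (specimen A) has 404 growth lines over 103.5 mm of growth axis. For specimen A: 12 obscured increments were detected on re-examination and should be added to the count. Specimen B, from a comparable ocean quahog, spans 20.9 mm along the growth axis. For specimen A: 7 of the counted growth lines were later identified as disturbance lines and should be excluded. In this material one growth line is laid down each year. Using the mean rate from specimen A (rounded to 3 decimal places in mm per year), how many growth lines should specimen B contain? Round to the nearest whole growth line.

Specimen A: adjusted count: 404 − 7 + 12 = 409 growth lines.
A: Mean rate = 103.5 mm / 409 years ≈ 0.253 mm/year.
For B, 20.9 / 0.253 = 82.61 years ≈ 83 growth lines.

83 growth lines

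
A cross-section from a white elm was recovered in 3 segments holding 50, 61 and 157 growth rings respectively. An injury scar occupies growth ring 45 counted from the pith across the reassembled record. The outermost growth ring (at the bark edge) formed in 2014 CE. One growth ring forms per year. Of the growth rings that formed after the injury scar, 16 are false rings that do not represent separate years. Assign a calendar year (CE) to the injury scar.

1807 CE

Total growth rings = 50 + 61 + 157 = 268.
268 − 45 = 223 growth rings lie beyond the injury scar toward the bark edge.
223 − 16 false = 207 true growth rings after the injury scar.
Counting back 207 years from 2014 CE places the injury scar in 2014 − 207 = 1807 CE.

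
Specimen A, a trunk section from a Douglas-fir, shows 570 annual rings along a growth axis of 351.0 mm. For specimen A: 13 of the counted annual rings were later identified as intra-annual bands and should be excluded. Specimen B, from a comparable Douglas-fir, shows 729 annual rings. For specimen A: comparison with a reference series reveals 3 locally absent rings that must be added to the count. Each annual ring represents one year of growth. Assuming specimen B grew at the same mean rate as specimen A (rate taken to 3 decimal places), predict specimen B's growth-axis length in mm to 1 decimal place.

457.1 mm

Specimen A: true annual ring count = 570 − 13 + 3 = 560.
A: Mean rate = 351.0 mm / 560 years ≈ 0.627 mm/yr.
B's length ≈ 0.627 × 729 = 457.1 mm.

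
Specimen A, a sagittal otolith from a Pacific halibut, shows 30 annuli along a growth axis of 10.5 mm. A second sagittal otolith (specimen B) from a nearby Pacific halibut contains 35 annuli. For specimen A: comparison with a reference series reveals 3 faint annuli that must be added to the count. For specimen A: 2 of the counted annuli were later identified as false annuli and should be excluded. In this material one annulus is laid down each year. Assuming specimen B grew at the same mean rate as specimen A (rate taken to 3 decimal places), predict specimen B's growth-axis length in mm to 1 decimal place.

11.9 mm

Specimen A: true annulus count = 30 − 2 + 3 = 31.
A: 10.5 mm over 31 years gives 10.5 / 31 ≈ 0.339 mm per year.
Length of B = 0.339 × 35 = 11.9 mm.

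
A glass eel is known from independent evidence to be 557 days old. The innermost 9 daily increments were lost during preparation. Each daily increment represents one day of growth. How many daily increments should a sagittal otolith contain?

548 daily increments

Expected daily increments over 557 days: 557.
Less the 9 uncaptured daily increments: 557 − 9 = 548.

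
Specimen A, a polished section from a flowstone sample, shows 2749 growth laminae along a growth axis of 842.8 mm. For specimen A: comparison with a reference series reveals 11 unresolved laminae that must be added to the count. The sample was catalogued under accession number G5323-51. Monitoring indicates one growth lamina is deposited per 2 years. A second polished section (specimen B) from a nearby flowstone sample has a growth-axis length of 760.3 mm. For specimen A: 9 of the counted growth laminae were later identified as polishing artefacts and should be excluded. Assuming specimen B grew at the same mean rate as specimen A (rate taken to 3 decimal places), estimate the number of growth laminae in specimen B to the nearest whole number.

2485 growth laminae

Specimen A: adjusted count: 2749 − 9 + 11 = 2751 growth laminae.
Specimen A: at 2 years per growth lamina, 2751 × 2 = 5502 years.
A: Extension rate ≈ 842.8 / 5502 = 0.153 mm/yr.
Specimen B: 760.3 mm / 0.153 mm per year = 4969.28 years; at 2 years per growth lamina that is 4969.28 / 2 ≈ 2485 growth laminae.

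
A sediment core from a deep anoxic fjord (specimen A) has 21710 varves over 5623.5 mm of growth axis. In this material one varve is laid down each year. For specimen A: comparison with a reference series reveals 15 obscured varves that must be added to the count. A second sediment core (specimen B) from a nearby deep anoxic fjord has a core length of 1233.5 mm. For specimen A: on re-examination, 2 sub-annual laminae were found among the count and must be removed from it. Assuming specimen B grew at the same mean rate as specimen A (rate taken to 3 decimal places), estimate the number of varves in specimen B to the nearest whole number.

4763 varves

Specimen A: adjusted count: 21710 − 2 + 15 = 21723 varves.
A: Mean rate = 5623.5 mm / 21723 years ≈ 0.259 mm/yr.
Specimen B: 1233.5 mm / 0.259 mm per year = 4762.55 years ≈ 4763 varves.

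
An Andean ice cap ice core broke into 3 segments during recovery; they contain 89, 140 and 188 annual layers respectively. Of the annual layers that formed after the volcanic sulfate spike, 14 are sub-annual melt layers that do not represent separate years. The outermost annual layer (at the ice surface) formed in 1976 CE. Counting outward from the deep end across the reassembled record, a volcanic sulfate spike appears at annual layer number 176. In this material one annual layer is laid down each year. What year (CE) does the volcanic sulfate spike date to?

Total annual layers = 89 + 140 + 188 = 417.
417 − 176 = 241 annual layers lie beyond the volcanic sulfate spike toward the ice surface.
Removing the 14 false annual layers leaves 241 − 14 = 227 true annual layers beyond the volcanic sulfate spike.
Counting back 227 years from 1976 CE places the volcanic sulfate spike in 1976 − 227 = 1749 CE.

1749 CE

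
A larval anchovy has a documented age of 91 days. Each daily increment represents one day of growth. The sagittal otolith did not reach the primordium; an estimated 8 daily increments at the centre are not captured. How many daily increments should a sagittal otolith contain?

83 daily increments

At one daily increment per day, 91 days correspond to 91 daily increments.
Less the 8 uncaptured daily increments: 91 − 8 = 83.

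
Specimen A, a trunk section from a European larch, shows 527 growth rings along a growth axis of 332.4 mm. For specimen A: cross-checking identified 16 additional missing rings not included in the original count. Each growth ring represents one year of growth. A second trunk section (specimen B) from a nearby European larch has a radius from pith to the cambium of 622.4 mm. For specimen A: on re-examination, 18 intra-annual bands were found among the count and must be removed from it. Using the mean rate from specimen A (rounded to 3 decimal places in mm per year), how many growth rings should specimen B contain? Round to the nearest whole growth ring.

Specimen A: true growth ring count = 527 − 18 + 16 = 525.
A: Extension rate ≈ 332.4 / 525 = 0.633 mm/yr.
B spans 622.4 / 0.633 = 983.25 years ≈ 983 growth rings.

983 growth rings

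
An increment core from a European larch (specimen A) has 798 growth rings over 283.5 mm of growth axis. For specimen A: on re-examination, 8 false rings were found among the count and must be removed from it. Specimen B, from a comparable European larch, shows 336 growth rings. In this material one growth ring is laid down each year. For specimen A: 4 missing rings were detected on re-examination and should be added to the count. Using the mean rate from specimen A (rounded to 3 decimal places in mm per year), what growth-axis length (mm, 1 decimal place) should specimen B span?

Specimen A: true growth ring count = 798 − 8 + 4 = 794.
A: Extension rate ≈ 283.5 / 794 = 0.357 mm per year.
B's length ≈ 0.357 × 336 = 120.0 mm.

120.0 mm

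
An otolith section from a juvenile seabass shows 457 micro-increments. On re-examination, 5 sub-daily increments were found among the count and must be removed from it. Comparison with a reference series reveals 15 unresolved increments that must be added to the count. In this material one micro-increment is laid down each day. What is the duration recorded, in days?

True micro-increment count = 457 − 5 + 15 = 467.
At one micro-increment per day, that is 467 days.

467 days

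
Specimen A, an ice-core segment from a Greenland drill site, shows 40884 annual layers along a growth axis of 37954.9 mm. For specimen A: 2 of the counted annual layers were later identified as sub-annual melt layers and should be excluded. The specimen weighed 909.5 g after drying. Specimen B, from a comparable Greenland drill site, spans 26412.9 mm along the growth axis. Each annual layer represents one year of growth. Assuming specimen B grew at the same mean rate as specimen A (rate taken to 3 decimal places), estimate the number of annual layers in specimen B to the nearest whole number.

28462 annual layers

Specimen A: after corrections the count is 40884 − 2 = 40882 annual layers.
A: Mean rate = 37954.9 mm / 40882 years ≈ 0.928 mm per year.
For B, 26412.9 / 0.928 = 28462.18 years ≈ 28462 annual layers.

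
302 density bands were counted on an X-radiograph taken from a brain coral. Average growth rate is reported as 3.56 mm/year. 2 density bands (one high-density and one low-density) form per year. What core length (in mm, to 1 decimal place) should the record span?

302 density bands at 2 per year is 302 / 2 = 151 years.
Length ≈ 3.56 × 151 = 537.6 mm.

537.6 mm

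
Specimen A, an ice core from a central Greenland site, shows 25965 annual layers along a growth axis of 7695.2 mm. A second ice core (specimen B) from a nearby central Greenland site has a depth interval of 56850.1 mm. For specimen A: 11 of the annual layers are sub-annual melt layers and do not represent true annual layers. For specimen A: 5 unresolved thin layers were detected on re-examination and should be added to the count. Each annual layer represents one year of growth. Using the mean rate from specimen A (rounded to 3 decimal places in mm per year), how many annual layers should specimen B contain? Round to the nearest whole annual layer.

Specimen A: adjusted count: 25965 − 11 + 5 = 25959 annual layers.
A: Extension rate ≈ 7695.2 / 25959 = 0.296 mm/yr.
B spans 56850.1 / 0.296 = 192061.15 years ≈ 192061 annual layers.

192061 annual layers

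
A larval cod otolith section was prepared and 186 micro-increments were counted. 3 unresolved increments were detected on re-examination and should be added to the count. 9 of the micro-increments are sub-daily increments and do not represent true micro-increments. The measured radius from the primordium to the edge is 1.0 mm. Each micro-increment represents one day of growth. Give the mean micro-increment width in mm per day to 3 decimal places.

After corrections the count is 186 − 9 + 3 = 180 micro-increments.
Mean rate = 1.0 mm / 180 days ≈ 0.006 mm per day.

0.006 mm per day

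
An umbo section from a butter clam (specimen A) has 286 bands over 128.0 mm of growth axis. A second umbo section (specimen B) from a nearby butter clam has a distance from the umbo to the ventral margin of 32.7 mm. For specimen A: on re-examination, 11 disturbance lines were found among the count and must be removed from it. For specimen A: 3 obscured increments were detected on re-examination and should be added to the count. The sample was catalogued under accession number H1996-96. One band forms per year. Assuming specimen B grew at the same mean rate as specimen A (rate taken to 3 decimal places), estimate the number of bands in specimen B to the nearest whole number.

71 bands

Specimen A: after corrections the count is 286 − 11 + 3 = 278 bands.
A: 128.0 mm over 278 years gives 128.0 / 278 ≈ 0.460 mm/yr.
For B, 32.7 / 0.460 = 71.09 years ≈ 71 bands.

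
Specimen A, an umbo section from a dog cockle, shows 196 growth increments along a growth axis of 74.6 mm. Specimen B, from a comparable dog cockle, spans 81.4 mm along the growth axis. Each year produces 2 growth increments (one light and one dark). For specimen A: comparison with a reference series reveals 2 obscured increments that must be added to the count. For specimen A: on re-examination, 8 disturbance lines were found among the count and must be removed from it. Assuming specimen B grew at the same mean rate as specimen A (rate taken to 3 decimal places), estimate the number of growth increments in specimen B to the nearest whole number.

207 growth increments

Specimen A: true growth increment count = 196 − 8 + 2 = 190.
Specimen A: with 2 growth increments per year, 190 / 2 = 95 years.
A: 74.6 mm over 95 years gives 74.6 / 95 ≈ 0.785 mm per year.
Specimen B: 81.4 mm / 0.785 mm per year = 103.69 years; at 2 growth increments per year that is 103.69 × 2 ≈ 207 growth increments.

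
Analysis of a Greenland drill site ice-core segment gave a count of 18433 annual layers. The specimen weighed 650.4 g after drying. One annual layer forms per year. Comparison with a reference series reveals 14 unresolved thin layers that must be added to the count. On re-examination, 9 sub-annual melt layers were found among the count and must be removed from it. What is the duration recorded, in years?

True annual layer count = 18433 − 9 + 14 = 18438.
At one annual layer per year, that is 18438 years.

18438 yr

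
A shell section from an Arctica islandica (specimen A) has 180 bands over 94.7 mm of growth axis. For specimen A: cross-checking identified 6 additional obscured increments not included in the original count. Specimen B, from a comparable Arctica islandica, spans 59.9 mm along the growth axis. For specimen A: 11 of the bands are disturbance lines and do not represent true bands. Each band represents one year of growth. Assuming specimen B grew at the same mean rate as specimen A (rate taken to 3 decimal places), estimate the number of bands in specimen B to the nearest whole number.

Specimen A: adjusted count: 180 − 11 + 6 = 175 bands.
A: Extension rate ≈ 94.7 / 175 = 0.541 mm per year.
B spans 59.9 / 0.541 = 110.72 years ≈ 111 bands.

111 bands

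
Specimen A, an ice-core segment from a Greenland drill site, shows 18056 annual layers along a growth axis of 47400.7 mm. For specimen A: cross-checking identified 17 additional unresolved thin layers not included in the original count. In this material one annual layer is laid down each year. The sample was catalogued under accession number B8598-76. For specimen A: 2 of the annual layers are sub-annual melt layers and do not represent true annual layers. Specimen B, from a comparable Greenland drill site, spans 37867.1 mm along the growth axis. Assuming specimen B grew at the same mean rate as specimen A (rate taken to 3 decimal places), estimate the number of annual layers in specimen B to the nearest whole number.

Specimen A: correcting the raw count gives 18056 − 2 + 17 = 18071 true annual layers.
A: Extension rate ≈ 47400.7 / 18071 = 2.623 mm per year.
For B, 37867.1 / 2.623 = 14436.56 years ≈ 14437 annual layers.

14437 annual layers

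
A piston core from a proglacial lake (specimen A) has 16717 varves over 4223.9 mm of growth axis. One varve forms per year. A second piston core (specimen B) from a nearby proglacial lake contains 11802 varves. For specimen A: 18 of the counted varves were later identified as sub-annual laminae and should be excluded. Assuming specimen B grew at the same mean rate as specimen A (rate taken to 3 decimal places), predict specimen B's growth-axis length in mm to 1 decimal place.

2985.9 mm

Specimen A: after corrections the count is 16717 − 18 = 16699 varves.
A: Mean rate = 4223.9 mm / 16699 years ≈ 0.253 mm per year.
Length of B = 0.253 × 11802 = 2985.9 mm.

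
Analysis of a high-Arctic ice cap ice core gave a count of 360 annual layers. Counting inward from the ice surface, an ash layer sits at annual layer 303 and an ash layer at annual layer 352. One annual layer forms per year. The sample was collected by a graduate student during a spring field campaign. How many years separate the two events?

49 years

The two markers are separated by 352 − 303 = 49 annual layers.
That is 49 years at one annual layer per year.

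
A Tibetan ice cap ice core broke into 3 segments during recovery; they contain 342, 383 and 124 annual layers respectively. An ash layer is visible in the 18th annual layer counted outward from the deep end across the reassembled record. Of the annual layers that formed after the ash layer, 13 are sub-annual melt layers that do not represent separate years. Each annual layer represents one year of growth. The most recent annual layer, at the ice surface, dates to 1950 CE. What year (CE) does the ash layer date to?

Total annual layers = 342 + 383 + 124 = 849.
849 − 18 = 831 annual layers lie beyond the ash layer toward the ice surface.
831 − 13 false = 818 true annual layers after the ash layer.
Counting back 818 years from 1950 CE places the ash layer in 1950 − 818 = 1132 CE.

1132 CE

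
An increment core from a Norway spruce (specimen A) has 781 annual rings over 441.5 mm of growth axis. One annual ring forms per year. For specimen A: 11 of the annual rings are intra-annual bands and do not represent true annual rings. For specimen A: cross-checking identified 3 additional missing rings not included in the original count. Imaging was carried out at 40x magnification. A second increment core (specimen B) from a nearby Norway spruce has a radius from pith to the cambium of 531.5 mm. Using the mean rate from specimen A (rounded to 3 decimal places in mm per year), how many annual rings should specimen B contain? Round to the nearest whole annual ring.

Specimen A: true annual ring count = 781 − 11 + 3 = 773.
A: 441.5 mm over 773 years gives 441.5 / 773 ≈ 0.571 mm per year.
For B, 531.5 / 0.571 = 930.82 years ≈ 931 annual rings.

931 annual rings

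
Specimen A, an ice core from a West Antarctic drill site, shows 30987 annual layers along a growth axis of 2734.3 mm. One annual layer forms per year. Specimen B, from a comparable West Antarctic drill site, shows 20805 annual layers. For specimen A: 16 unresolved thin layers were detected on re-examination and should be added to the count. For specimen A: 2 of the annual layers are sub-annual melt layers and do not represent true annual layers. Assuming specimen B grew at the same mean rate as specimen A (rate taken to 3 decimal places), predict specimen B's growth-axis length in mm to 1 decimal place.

Specimen A: after corrections the count is 30987 − 2 + 16 = 31001 annual layers.
A: Mean rate = 2734.3 mm / 31001 years ≈ 0.088 mm per year.
For B, 0.088 mm/year × 20805 years = 1830.8 mm.

1830.8 mm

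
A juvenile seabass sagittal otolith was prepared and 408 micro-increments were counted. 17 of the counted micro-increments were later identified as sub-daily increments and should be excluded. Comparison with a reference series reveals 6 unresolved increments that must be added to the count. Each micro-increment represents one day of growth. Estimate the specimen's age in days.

Adjusted count: 408 − 17 + 6 = 397 micro-increments.
At one micro-increment per day, that is 397 days.

397 days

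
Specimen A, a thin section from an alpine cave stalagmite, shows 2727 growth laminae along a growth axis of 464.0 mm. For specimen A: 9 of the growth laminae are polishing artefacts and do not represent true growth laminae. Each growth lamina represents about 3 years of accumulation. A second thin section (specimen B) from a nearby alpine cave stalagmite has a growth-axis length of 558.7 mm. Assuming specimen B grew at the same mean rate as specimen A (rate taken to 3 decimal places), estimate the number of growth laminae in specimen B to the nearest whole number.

Specimen A: true growth lamina count = 2727 − 9 = 2718.
Specimen A: 2718 growth laminae at 3 years each span 2718 × 3 = 8154 years.
A: 464.0 mm over 8154 years gives 464.0 / 8154 ≈ 0.057 mm/yr.
B spans 558.7 / 0.057 = 9801.75 years; at 3 years per growth lamina that is 9801.75 / 3 ≈ 3267 growth laminae.

3267 growth laminae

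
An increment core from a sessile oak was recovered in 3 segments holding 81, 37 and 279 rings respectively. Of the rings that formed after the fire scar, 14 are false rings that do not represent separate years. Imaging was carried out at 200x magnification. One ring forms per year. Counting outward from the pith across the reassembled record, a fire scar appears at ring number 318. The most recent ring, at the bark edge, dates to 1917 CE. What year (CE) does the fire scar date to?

Total rings = 81 + 37 + 279 = 397.
The fire scar sits at ring 318 from the pith, so 397 − 318 = 79 rings formed after it.
Excluding 14 false rings: 79 − 14 = 65.
The ring at the bark edge is 1917 CE, so the fire scar dates to 1917 − 65 = 1852 CE.

1852 CE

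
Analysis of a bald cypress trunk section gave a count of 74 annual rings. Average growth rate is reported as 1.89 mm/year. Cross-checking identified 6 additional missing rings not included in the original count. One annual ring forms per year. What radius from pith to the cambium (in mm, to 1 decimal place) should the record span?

Correcting the raw count gives 74 + 6 = 80 true annual rings.
80 years at 1.89 mm/year gives 1.89 × 80 = 151.2 mm.

151.2 mm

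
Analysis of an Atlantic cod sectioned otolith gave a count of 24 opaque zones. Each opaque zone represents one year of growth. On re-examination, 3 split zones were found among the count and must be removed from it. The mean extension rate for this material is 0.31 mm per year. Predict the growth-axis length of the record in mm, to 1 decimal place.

Correcting the raw count gives 24 − 3 = 21 true opaque zones.
Predicted length = 0.31 mm/year × 21 years = 6.5 mm.

6.5 mm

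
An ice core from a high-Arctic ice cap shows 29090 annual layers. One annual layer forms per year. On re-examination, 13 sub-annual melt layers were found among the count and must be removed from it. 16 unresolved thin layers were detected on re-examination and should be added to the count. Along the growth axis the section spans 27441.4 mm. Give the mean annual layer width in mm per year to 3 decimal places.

0.943 mm per year

True annual layer count = 29090 − 13 + 16 = 29093.
Mean rate = 27441.4 mm / 29093 years ≈ 0.943 mm per year.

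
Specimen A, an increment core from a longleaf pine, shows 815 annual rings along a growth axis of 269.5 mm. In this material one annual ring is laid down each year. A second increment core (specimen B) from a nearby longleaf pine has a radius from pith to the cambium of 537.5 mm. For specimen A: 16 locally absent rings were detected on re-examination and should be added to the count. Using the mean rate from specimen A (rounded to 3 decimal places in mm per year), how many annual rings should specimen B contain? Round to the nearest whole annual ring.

Specimen A: true annual ring count = 815 + 16 = 831.
A: 269.5 mm over 831 years gives 269.5 / 831 ≈ 0.324 mm/yr.
Specimen B: 537.5 mm / 0.324 mm per year = 1658.95 years ≈ 1659 annual rings.

1659 annual rings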